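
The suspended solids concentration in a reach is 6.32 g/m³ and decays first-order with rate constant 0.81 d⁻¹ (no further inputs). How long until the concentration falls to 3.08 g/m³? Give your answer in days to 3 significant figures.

t = ln(C₀/C)/k = ln(6.32/3.08)/0.81 = 0.7188/0.81 = 0.8874 d.

0.887 d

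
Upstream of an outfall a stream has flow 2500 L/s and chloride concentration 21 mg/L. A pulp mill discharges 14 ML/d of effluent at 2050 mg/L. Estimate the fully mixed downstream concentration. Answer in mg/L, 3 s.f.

14 ML/d = 0.162 m³/s.
2500 L/s = 2.5 m³/s.
Conservation of mass across the mixing zone: C = (0.162·2050 + 2.5·21) / (0.162 + 2.5) = 384.7/2.662 = 144.5 mg/L.

145 mg/L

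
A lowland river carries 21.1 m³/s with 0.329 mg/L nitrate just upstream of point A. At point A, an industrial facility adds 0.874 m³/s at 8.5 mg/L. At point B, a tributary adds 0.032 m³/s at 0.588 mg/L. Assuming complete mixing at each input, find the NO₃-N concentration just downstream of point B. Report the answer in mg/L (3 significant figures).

After input A: C = (21.1·0.329 + 0.874·8.5) / 21.97 = 0.654 mg/L.
After input B: C = (21.97·0.654 + 0.032·0.588) / 22.01 = 0.6539 mg/L.

0.654 mg/L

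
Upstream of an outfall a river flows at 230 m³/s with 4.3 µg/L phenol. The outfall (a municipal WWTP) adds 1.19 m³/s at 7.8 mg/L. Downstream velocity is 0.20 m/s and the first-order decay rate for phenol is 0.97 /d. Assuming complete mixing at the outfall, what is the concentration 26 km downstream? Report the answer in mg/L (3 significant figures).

4.3 µg/L = 0.0043 mg/L.
After complete mixing, C₀ = (1.19·7.8 + 230·0.0043) / 231.2 = 0.04443 mg/L.
Travel time t = 2.6e+04 m / 0.20 m/s = 1.3e+05 s = 1.505 d.
C = 0.04443·exp(−0.97·1.505) = 0.04443·0.2324 = 0.01032 mg/L.

0.0103 mg/L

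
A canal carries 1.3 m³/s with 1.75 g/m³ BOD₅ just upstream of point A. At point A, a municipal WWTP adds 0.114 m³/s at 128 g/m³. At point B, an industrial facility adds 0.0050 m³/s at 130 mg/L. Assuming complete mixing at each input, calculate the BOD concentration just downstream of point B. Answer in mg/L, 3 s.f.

After input A: C = (1.3·1.75 + 0.114·128) / 1.414 = 11.93 mg/L.
After input B: C = (1.414·11.93 + 0.005·130) / 1.419 = 12.34 mg/L.

12.3 mg/L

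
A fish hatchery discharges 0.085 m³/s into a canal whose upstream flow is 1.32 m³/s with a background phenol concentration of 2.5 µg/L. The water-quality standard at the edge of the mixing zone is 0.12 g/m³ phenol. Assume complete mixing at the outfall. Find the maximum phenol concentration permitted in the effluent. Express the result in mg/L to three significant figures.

2.5 µg/L = 0.0025 mg/L.
Mass balance: 0.12·1.405 = 0.085·Cₑ + 1.32·0.0025.
Cₑ = (0.1686 − 0.0033) / 0.085 = 1.945 mg/L.

1.94 mg/L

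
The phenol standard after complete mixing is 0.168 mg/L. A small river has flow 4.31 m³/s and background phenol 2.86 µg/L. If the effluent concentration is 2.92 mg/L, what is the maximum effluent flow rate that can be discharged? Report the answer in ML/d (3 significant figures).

2.86 µg/L = 0.00286 mg/L.
Mass balance at complete mixing: C_std·(Q_w + Q_r) = Q_w·C_e + Q_r·C_b.
Rearranging, Q_w = Q_r·(C_std − C_b)/(C_e − C_std) = 4.31·(0.168 − 0.00286) / (2.92 − 0.168) = 0.2586 m³/s.
= 22.35 ML/d.

22.3 ML/d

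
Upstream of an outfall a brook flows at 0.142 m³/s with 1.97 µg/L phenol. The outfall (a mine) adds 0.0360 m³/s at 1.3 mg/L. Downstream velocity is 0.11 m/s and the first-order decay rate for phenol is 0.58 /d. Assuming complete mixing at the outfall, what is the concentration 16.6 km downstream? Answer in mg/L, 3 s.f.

0.0960 mg/L

1.97 µg/L = 0.00197 mg/L.
After complete mixing, C₀ = (0.036·1.3 + 0.142·0.00197) / 0.178 = 0.2645 mg/L.
Travel time t = 1.66e+04 m / 0.11 m/s = 1.509e+05 s = 1.747 d.
C = 0.2645·exp(−0.58·1.747) = 0.2645·0.3631 = 0.09604 mg/L.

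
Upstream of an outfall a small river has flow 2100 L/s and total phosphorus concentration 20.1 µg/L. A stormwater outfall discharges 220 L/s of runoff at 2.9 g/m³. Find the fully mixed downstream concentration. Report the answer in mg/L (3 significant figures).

220 L/s = 0.22 m³/s.
2100 L/s = 2.1 m³/s.
20.1 µg/L = 0.0201 mg/L.
Flow-weighted mixing gives C = (0.22·2.9 + 2.1·0.0201) / (0.22 + 2.1) = 0.6802/2.32 = 0.2932 mg/L.

0.293 mg/L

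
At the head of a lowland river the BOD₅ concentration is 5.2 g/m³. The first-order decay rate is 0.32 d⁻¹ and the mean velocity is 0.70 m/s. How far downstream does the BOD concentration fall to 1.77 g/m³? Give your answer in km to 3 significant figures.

204 km

From C = C₀·e^(−kt), t = ln(C₀/C)/k = ln(5.2/1.77)/0.32 = 1.078/0.32 = 3.368 d.
Distance = v·t = 0.70 m/s × 2.91e+05 s = 2.037e+05 m = 203.7 km.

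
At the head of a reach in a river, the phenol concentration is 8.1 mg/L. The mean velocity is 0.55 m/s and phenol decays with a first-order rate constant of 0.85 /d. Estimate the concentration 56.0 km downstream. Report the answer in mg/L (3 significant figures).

2.97 mg/L

Travel time t = 56.0 km / 0.55 m/s = 5.6e+04/0.55 = 1.018e+05 s = 1.178 d.
First-order decay: C = 8.1·exp(−0.85·1.178) = 8.1·0.3673 = 2.975 mg/L.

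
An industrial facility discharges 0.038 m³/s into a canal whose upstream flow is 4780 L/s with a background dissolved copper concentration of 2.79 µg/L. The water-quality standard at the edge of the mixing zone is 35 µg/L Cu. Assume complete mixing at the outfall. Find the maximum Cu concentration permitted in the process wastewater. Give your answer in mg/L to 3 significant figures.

4.09 mg/L

4780 L/s = 4.78 m³/s.
2.79 µg/L = 0.00279 mg/L.
35 µg/L = 0.035 mg/L.
Mass balance: 0.035·4.818 = 0.038·Cₑ + 4.78·0.00279.
Cₑ = (0.1686 − 0.01334) / 0.038 = 4.087 mg/L.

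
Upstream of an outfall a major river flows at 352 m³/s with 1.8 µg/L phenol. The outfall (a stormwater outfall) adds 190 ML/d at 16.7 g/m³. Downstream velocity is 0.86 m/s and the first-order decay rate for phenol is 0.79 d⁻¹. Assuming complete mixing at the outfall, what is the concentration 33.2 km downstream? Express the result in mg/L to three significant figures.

0.0741 mg/L

190 ML/d = 2.199 m³/s.
1.8 µg/L = 0.0018 mg/L.
After complete mixing, C₀ = (2.199·16.7 + 352·0.0018) / 354.2 = 0.1055 mg/L.
Travel time t = 3.32e+04 m / 0.86 m/s = 3.86e+04 s = 0.4468 d.
C = 0.1055·exp(−0.79·0.4468) = 0.1055·0.7026 = 0.0741 mg/L.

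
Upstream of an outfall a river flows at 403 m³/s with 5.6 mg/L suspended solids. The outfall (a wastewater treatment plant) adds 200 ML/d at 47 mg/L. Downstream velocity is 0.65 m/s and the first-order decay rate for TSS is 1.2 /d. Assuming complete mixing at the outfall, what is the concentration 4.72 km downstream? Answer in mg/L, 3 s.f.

200 ML/d = 2.315 m³/s.
After complete mixing, C₀ = (2.315·47 + 403·5.6) / 405.3 = 5.836 mg/L.
Travel time t = 4720 m / 0.65 m/s = 7262 s = 0.08405 d.
C = 5.836·exp(−1.2·0.08405) = 5.836·0.9041 = 5.277 mg/L.

5.28 mg/L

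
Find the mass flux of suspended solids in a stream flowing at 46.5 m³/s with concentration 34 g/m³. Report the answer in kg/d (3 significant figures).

137000 kg/d

Mass flux = Q·C = 46.5 m³/s × 34 g/m³ = 1581 g/s.
= 1581 g/s × 86.4 = 1.366e+05 kg/d.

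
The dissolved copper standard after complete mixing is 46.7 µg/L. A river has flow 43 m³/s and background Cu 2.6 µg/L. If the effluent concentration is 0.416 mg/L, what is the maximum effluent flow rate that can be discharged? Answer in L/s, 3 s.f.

5130 L/s

2.6 µg/L = 0.0026 mg/L.
46.7 µg/L = 0.0467 mg/L.
Mass balance at complete mixing: C_std·(Q_w + Q_r) = Q_w·C_e + Q_r·C_b.
Rearranging, Q_w = Q_r·(C_std − C_b)/(C_e − C_std) = 43·(0.0467 − 0.0026) / (0.416 − 0.0467) = 5.135 m³/s.
= 5135 L/s.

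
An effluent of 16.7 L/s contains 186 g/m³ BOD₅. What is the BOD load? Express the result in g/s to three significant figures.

3.11 g/s

16.7 L/s = 0.0167 m³/s.
Mass flux = Q·C = 0.0167 m³/s × 186 g/m³ = 3.106 g/s.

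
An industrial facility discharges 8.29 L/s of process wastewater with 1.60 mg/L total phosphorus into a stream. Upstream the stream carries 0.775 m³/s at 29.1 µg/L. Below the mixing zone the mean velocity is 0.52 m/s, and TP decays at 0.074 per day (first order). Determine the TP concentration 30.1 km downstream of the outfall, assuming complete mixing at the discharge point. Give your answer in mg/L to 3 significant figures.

0.0435 mg/L

8.29 L/s = 0.00829 m³/s.
29.1 µg/L = 0.0291 mg/L.
After complete mixing, C₀ = (0.00829·1.6 + 0.775·0.0291) / 0.7833 = 0.04573 mg/L.
Travel time t = 3.01e+04 m / 0.52 m/s = 5.788e+04 s = 0.67 d.
C = 0.04573·exp(−0.074·0.67) = 0.04573·0.9516 = 0.04351 mg/L.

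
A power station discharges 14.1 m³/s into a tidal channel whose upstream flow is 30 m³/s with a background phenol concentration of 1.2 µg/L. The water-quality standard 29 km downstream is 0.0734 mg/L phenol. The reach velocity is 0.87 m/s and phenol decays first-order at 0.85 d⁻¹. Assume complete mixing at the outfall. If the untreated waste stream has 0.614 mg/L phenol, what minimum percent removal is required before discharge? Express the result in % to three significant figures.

48.5 %

1.2 µg/L = 0.0012 mg/L.
Travel time to the compliance point: t = 2.9e+04/0.87 = 3.333e+04 s = 0.3858 d; decay factor exp(−0.85·0.3858) = 0.7204.
So the concentration just after mixing may be at most 0.0734/0.7204 = 0.1019 mg/L.
Mass balance: 0.1019·44.1 = 14.1·Cₑ + 30·0.0012.
Cₑ = (4.493 − 0.036) / 14.1 = 0.3161 mg/L.
Required removal = 1 − 0.3161/0.614 = 48.52 %.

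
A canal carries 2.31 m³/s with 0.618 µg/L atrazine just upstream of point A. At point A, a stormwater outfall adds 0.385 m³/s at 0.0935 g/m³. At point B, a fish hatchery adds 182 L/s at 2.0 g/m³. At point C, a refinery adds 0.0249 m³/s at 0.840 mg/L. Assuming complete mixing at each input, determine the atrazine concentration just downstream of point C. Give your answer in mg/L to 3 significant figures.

0.146 mg/L

0.618 µg/L = 0.000618 mg/L.
After input A: C = (2.31·0.000618 + 0.385·0.0935) / 2.695 = 0.01389 mg/L.
182 L/s = 0.182 m³/s.
After input B: C = (2.695·0.01389 + 0.182·2) / 2.877 = 0.1395 mg/L.
After input C: C = (2.877·0.1395 + 0.0249·0.84) / 2.902 = 0.1455 mg/L.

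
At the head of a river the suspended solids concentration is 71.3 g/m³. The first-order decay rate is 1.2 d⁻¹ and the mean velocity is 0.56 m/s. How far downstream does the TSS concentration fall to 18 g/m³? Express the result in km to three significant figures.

55.5 km

From C = C₀·e^(−kt), t = ln(C₀/C)/k = ln(71.3/18)/1.2 = 1.377/1.2 = 1.147 d.
Distance = v·t = 0.56 m/s × 9.911e+04 s = 5.55e+04 m = 55.5 km.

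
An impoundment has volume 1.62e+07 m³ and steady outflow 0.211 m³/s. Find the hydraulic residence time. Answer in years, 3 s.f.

2.43 yr

Q = 0.211 m³/s × 3.156e+07 s/yr = 6.659e+06 m³/yr.
Hydraulic residence time τ = V/Q = 1.62e+07/6.659e+06 = 2.433 yr.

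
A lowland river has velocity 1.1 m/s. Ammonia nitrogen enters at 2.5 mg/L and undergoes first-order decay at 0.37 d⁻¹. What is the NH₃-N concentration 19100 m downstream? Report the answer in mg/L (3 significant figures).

2.32 mg/L

Travel time t = 19100 m / 1.1 m/s = 1.91e+04/1.1 = 1.736e+04 s = 0.201 d.
First-order decay: C = 2.5·exp(−0.37·0.201) = 2.5·0.9283 = 2.321 mg/L.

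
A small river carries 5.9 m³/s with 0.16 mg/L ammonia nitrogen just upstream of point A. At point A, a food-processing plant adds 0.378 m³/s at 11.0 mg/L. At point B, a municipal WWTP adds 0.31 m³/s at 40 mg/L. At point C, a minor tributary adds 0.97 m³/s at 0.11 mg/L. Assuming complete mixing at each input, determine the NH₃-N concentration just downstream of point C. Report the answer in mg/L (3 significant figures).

After input A: C = (5.9·0.16 + 0.378·11) / 6.278 = 0.8127 mg/L.
After input B: C = (6.278·0.8127 + 0.31·40) / 6.588 = 2.657 mg/L.
After input C: C = (6.588·2.657 + 0.97·0.11) / 7.558 = 2.33 mg/L.

2.33 mg/L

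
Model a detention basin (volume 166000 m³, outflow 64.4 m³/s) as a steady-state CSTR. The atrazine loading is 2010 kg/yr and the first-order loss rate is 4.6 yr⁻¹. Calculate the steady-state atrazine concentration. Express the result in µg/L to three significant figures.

Outflow Q = 64.4 m³/s × 3.156e+07 s/yr = 2.032e+09 m³/yr.
Steady-state CSTR mass balance: W = Q·C + k·V·C, so C = W/(Q + kV).
Q + kV = 2.032e+09 + 4.6·166000 = 2.033e+09 m³/yr.
C = 2010/2.033e+09 = 9.887e-07 kg/m³ = 0.0009887 mg/L = 0.9887 µg/L.

0.989 µg/L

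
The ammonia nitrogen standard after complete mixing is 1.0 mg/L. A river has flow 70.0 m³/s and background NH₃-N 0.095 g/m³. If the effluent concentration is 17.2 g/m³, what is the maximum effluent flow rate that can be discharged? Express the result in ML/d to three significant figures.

Mass balance at complete mixing: C_std·(Q_w + Q_r) = Q_w·C_e + Q_r·C_b.
Rearranging, Q_w = Q_r·(C_std − C_b)/(C_e − C_std) = 70.0·(1 − 0.095) / (17.2 − 1) = 3.91 m³/s.
= 337.9 ML/d.

338 ML/d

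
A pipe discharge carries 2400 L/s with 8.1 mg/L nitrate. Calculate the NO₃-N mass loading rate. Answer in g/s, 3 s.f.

19.4 g/s

2400 L/s = 2.4 m³/s.
Mass flux = Q·C = 2.4 m³/s × 8.1 g/m³ = 19.44 g/s.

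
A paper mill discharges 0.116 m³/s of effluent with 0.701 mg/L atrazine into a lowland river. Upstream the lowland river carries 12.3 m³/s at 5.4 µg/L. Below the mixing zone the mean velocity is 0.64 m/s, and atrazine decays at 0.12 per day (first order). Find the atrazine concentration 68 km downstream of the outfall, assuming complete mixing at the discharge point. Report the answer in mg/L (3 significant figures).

0.0103 mg/L

5.4 µg/L = 0.0054 mg/L.
After complete mixing, C₀ = (0.116·0.701 + 12.3·0.0054) / 12.42 = 0.0119 mg/L.
Travel time t = 6.8e+04 m / 0.64 m/s = 1.062e+05 s = 1.23 d.
C = 0.0119·exp(−0.12·1.23) = 0.0119·0.8628 = 0.01027 mg/L.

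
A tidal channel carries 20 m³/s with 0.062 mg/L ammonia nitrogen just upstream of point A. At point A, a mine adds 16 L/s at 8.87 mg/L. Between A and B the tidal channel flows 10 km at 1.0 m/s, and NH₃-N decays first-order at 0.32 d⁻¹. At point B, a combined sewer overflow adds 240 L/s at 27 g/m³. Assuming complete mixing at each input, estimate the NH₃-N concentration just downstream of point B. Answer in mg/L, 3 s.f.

0.386 mg/L

16 L/s = 0.016 m³/s.
After input A: C = (20·0.062 + 0.016·8.87) / 20.02 = 0.06904 mg/L.
Over the 10 km reach to input B (t = 1e+04 s = 0.1157 d), decay gives C = 0.06904·exp(−0.32·0.1157) = 0.06653 mg/L.
240 L/s = 0.24 m³/s.
After input B: C = (20.02·0.06653 + 0.24·27) / 20.26 = 0.3856 mg/L.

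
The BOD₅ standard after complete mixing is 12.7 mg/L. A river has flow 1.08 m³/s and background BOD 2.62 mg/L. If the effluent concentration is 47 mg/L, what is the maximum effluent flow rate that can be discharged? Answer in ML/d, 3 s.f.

27.4 ML/d

Mass balance at complete mixing: C_std·(Q_w + Q_r) = Q_w·C_e + Q_r·C_b.
Rearranging, Q_w = Q_r·(C_std − C_b)/(C_e − C_std) = 1.08·(12.7 − 2.62) / (47 − 12.7) = 0.3174 m³/s.
= 27.42 ML/d.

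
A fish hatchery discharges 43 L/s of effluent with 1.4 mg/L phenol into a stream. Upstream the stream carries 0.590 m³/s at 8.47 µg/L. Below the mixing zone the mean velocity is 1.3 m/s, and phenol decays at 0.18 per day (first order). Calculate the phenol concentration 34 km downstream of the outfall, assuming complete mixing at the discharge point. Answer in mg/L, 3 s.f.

43 L/s = 0.043 m³/s.
8.47 µg/L = 0.00847 mg/L.
After complete mixing, C₀ = (0.043·1.4 + 0.59·0.00847) / 0.633 = 0.103 mg/L.
Travel time t = 3.4e+04 m / 1.3 m/s = 2.615e+04 s = 0.3027 d.
C = 0.103·exp(−0.18·0.3027) = 0.103·0.947 = 0.09754 mg/L.

0.0975 mg/L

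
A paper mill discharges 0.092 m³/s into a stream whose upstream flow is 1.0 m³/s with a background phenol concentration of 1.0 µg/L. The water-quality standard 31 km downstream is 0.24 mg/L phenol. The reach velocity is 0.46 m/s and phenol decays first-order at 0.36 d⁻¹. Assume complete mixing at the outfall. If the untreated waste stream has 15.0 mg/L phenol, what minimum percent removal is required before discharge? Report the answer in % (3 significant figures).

74.9 %

1.0 µg/L = 0.001 mg/L.
Travel time to the compliance point: t = 3.1e+04/0.46 = 6.739e+04 s = 0.78 d; decay factor exp(−0.36·0.78) = 0.7552.
So the concentration just after mixing may be at most 0.24/0.7552 = 0.3178 mg/L.
Mass balance: 0.3178·1.092 = 0.092·Cₑ + 1·0.001.
Cₑ = (0.347 − 0.001) / 0.092 = 3.761 mg/L.
Required removal = 1 − 3.761/15.0 = 74.92 %.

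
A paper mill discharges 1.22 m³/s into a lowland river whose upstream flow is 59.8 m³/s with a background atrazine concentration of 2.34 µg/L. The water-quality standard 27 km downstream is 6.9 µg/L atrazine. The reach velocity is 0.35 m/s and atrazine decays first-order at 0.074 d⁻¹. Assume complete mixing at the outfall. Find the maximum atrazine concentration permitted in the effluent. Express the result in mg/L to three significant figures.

0.254 mg/L

2.34 µg/L = 0.00234 mg/L.
6.9 µg/L = 0.0069 mg/L.
Travel time to the compliance point: t = 2.7e+04/0.35 = 7.714e+04 s = 0.8929 d; decay factor exp(−0.074·0.8929) = 0.9361.
So the concentration just after mixing may be at most 0.0069/0.9361 = 0.007371 mg/L.
Mass balance: 0.007371·61.02 = 1.22·Cₑ + 59.8·0.00234.
Cₑ = (0.4498 − 0.1399) / 1.22 = 0.254 mg/L.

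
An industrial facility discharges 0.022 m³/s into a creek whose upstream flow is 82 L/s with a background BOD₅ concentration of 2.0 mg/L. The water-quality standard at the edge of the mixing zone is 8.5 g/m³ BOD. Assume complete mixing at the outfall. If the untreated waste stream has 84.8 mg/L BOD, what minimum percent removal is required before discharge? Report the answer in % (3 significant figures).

61.4 %

82 L/s = 0.082 m³/s.
Mass balance: 8.5·0.104 = 0.022·Cₑ + 0.082·2.
Cₑ = (0.884 − 0.164) / 0.022 = 32.73 mg/L.
Required removal = 1 − 32.73/84.8 = 61.41 %.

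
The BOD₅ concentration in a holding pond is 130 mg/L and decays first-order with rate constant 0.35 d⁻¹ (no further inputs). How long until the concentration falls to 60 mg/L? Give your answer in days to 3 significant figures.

2.21 d

t = ln(C₀/C)/k = ln(130/60)/0.35 = 0.7732/0.35 = 2.209 d.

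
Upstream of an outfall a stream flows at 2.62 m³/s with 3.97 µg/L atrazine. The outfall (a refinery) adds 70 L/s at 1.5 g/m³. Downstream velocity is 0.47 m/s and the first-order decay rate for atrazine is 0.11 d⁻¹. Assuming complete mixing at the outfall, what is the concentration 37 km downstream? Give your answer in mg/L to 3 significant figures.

0.0388 mg/L

70 L/s = 0.07 m³/s.
3.97 µg/L = 0.00397 mg/L.
After complete mixing, C₀ = (0.07·1.5 + 2.62·0.00397) / 2.69 = 0.0429 mg/L.
Travel time t = 3.7e+04 m / 0.47 m/s = 7.872e+04 s = 0.9112 d.
C = 0.0429·exp(−0.11·0.9112) = 0.0429·0.9046 = 0.03881 mg/L.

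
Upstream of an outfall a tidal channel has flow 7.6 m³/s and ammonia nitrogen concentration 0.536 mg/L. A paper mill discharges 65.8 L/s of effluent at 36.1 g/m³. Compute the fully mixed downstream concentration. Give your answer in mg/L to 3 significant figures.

65.8 L/s = 0.0658 m³/s.
Conservation of mass across the mixing zone: C = (0.0658·36.1 + 7.6·0.536) / (0.0658 + 7.6) = 6.449/7.666 = 0.8413 mg/L.

0.841 mg/L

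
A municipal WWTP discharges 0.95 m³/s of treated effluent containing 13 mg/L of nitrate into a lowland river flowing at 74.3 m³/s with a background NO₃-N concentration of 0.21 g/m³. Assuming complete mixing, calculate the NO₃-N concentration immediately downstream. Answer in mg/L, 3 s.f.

Flow-weighted mixing gives C = (0.95·13 + 74.3·0.21) / (0.95 + 74.3) = 27.95/75.25 = 0.3715 mg/L.

0.371 mg/L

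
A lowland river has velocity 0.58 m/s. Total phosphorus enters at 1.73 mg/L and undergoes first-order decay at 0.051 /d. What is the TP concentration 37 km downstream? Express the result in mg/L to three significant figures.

1.67 mg/L

Travel time t = 37 km / 0.58 m/s = 3.7e+04/0.58 = 6.379e+04 s = 0.7383 d.
First-order decay: C = 1.73·exp(−0.051·0.7383) = 1.73·0.963 = 1.666 mg/L.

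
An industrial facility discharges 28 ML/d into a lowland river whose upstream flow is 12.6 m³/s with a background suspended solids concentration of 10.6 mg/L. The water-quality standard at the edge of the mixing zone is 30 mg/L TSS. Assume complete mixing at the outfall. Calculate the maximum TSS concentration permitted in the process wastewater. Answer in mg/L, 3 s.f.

28 ML/d = 0.3241 m³/s.
Mass balance: 30·12.92 = 0.3241·Cₑ + 12.6·10.6.
Cₑ = (387.7 − 133.6) / 0.3241 = 784.3 mg/L.

784 mg/L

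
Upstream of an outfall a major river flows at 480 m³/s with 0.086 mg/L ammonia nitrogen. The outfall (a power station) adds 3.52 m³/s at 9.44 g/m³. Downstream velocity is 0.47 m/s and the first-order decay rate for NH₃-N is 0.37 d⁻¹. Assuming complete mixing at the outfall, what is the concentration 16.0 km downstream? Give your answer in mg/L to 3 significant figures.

0.133 mg/L

After complete mixing, C₀ = (3.52·9.44 + 480·0.086) / 483.5 = 0.1541 mg/L.
Travel time t = 1.6e+04 m / 0.47 m/s = 3.404e+04 s = 0.394 d.
C = 0.1541·exp(−0.37·0.394) = 0.1541·0.8643 = 0.1332 mg/L.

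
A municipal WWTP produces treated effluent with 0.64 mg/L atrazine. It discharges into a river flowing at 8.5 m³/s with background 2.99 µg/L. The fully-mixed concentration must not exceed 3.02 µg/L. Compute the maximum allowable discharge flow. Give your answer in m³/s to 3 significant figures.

2.99 µg/L = 0.00299 mg/L.
3.02 µg/L = 0.00302 mg/L.
Mass balance at complete mixing: C_std·(Q_w + Q_r) = Q_w·C_e + Q_r·C_b.
Rearranging, Q_w = Q_r·(C_std − C_b)/(C_e − C_std) = 8.5·(0.00302 − 0.00299) / (0.64 − 0.00302) = 0.0004003 m³/s.

0.0004 m³/s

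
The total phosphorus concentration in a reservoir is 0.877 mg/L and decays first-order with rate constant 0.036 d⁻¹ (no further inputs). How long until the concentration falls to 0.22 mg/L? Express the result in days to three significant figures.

38.4 d

t = ln(C₀/C)/k = ln(0.877/0.22)/0.036 = 1.383/0.036 = 38.41 d.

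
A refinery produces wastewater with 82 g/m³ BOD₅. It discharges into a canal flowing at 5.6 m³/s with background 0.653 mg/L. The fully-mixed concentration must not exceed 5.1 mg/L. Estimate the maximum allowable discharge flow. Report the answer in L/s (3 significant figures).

324 L/s

Mass balance at complete mixing: C_std·(Q_w + Q_r) = Q_w·C_e + Q_r·C_b.
Rearranging, Q_w = Q_r·(C_std − C_b)/(C_e − C_std) = 5.6·(5.1 − 0.653) / (82 − 5.1) = 0.3238 m³/s.
= 323.8 L/s.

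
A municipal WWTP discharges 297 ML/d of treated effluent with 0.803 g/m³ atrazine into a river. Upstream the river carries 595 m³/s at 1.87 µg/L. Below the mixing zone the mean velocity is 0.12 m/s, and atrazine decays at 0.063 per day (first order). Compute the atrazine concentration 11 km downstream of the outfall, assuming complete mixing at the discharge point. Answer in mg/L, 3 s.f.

0.00605 mg/L

297 ML/d = 3.438 m³/s.
1.87 µg/L = 0.00187 mg/L.
After complete mixing, C₀ = (3.438·0.803 + 595·0.00187) / 598.4 = 0.006472 mg/L.
Travel time t = 1.1e+04 m / 0.12 m/s = 9.167e+04 s = 1.061 d.
C = 0.006472·exp(−0.063·1.061) = 0.006472·0.9353 = 0.006053 mg/L.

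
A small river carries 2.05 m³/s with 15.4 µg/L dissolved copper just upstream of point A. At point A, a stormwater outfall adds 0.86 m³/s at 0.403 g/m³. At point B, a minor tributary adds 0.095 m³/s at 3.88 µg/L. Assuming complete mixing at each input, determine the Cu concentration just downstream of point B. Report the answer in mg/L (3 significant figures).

0.126 mg/L

15.4 µg/L = 0.0154 mg/L.
After input A: C = (2.05·0.0154 + 0.86·0.403) / 2.91 = 0.1299 mg/L.
3.88 µg/L = 0.00388 mg/L.
After input B: C = (2.91·0.1299 + 0.095·0.00388) / 3.005 = 0.126 mg/L.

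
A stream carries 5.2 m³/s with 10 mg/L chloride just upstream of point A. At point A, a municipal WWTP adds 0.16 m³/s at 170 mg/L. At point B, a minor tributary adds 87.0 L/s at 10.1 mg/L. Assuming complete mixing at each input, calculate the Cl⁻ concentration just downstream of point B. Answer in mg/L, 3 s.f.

After input A: C = (5.2·10 + 0.16·170) / 5.36 = 14.78 mg/L.
87.0 L/s = 0.087 m³/s.
After input B: C = (5.36·14.78 + 0.087·10.1) / 5.447 = 14.7 mg/L.

14.7 mg/L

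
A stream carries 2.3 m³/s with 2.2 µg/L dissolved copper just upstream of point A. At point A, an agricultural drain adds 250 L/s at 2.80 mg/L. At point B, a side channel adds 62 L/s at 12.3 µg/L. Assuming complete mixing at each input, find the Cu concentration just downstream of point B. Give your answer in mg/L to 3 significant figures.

0.270 mg/L

2.2 µg/L = 0.0022 mg/L.
250 L/s = 0.25 m³/s.
After input A: C = (2.3·0.0022 + 0.25·2.8) / 2.55 = 0.2765 mg/L.
62 L/s = 0.062 m³/s.
12.3 µg/L = 0.0123 mg/L.
After input B: C = (2.55·0.2765 + 0.062·0.0123) / 2.612 = 0.2702 mg/L.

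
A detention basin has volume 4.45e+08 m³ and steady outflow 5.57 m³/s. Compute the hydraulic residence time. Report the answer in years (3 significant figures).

2.53 yr

Q = 5.57 m³/s × 3.156e+07 s/yr = 1.758e+08 m³/yr.
Hydraulic residence time τ = V/Q = 4.45e+08/1.758e+08 = 2.532 yr.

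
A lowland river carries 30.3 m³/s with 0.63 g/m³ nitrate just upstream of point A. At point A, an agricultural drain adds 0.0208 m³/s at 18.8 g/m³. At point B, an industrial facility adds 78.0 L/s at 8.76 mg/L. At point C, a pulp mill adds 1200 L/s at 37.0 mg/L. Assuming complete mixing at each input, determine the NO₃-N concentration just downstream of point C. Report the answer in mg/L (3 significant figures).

2.04 mg/L

After input A: C = (30.3·0.63 + 0.0208·18.8) / 30.32 = 0.6425 mg/L.
78.0 L/s = 0.078 m³/s.
After input B: C = (30.32·0.6425 + 0.078·8.76) / 30.4 = 0.6633 mg/L.
1200 L/s = 1.2 m³/s.
After input C: C = (30.4·0.6633 + 1.2·37) / 31.6 = 2.043 mg/L.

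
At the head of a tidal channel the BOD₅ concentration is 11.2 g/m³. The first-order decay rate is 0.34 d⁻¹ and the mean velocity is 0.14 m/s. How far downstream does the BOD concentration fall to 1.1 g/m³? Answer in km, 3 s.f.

From C = C₀·e^(−kt), t = ln(C₀/C)/k = ln(11.2/1.1)/0.34 = 2.321/0.34 = 6.825 d.
Distance = v·t = 0.14 m/s × 5.897e+05 s = 8.256e+04 m = 82.56 km.

82.6 km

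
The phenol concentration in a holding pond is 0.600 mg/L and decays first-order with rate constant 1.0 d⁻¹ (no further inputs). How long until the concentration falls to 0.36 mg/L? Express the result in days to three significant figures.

0.511 d

t = ln(C₀/C)/k = ln(0.600/0.36)/1.0 = 0.5108/1.0 = 0.5108 d.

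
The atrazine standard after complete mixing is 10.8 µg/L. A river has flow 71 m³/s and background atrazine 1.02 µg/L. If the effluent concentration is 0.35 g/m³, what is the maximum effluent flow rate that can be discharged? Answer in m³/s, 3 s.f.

2.05 m³/s

1.02 µg/L = 0.00102 mg/L.
10.8 µg/L = 0.0108 mg/L.
Mass balance at complete mixing: C_std·(Q_w + Q_r) = Q_w·C_e + Q_r·C_b.
Rearranging, Q_w = Q_r·(C_std − C_b)/(C_e − C_std) = 71·(0.0108 − 0.00102) / (0.35 − 0.0108) = 2.047 m³/s.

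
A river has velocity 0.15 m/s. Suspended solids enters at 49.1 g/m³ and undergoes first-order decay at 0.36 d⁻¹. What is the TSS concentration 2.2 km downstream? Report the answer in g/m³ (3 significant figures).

46.2 g/m³

Travel time t = 2.2 km / 0.15 m/s = 2200/0.15 = 1.467e+04 s = 0.1698 d.
First-order decay: C = 49.1·exp(−0.36·0.1698) = 49.1·0.9407 = 46.19 g/m³.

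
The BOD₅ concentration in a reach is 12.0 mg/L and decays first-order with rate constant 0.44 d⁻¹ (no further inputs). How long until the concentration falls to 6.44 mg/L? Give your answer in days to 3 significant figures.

t = ln(C₀/C)/k = ln(12.0/6.44)/0.44 = 0.6224/0.44 = 1.414 d.

1.41 d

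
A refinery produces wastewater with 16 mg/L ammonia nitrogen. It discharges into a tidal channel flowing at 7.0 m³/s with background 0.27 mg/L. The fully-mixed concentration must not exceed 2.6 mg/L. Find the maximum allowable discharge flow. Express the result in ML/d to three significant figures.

Mass balance at complete mixing: C_std·(Q_w + Q_r) = Q_w·C_e + Q_r·C_b.
Rearranging, Q_w = Q_r·(C_std − C_b)/(C_e − C_std) = 7.0·(2.6 − 0.27) / (16 − 2.6) = 1.217 m³/s.
= 105.2 ML/d.

105 ML/d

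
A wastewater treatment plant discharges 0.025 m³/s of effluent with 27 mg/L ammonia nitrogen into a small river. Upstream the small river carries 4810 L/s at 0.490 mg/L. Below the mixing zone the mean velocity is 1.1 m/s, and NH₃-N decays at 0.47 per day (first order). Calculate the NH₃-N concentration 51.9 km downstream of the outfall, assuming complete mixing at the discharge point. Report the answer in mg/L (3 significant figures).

0.485 mg/L

4810 L/s = 4.81 m³/s.
After complete mixing, C₀ = (0.025·27 + 4.81·0.49) / 4.835 = 0.6271 mg/L.
Travel time t = 5.19e+04 m / 1.1 m/s = 4.718e+04 s = 0.5461 d.
C = 0.6271·exp(−0.47·0.5461) = 0.6271·0.7736 = 0.4851 mg/L.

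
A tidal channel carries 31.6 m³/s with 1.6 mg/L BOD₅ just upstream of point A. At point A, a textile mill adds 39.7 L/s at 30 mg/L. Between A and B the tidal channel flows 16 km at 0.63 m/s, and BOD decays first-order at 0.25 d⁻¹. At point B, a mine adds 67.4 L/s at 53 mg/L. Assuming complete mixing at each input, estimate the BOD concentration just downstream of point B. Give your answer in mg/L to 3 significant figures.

1.63 mg/L

39.7 L/s = 0.0397 m³/s.
After input A: C = (31.6·1.6 + 0.0397·30) / 31.64 = 1.636 mg/L.
Over the 16 km reach to input B (t = 2.54e+04 s = 0.2939 d), decay gives C = 1.636·exp(−0.25·0.2939) = 1.52 mg/L.
67.4 L/s = 0.0674 m³/s.
After input B: C = (31.64·1.52 + 0.0674·53) / 31.71 = 1.629 mg/L.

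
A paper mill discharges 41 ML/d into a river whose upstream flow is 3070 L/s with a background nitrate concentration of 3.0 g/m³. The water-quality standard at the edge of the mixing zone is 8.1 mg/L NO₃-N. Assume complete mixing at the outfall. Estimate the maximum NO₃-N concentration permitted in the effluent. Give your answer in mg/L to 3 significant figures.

41.1 mg/L

41 ML/d = 0.4745 m³/s.
3070 L/s = 3.07 m³/s.
Mass balance: 8.1·3.545 = 0.4745·Cₑ + 3.07·3.
Cₑ = (28.71 − 9.21) / 0.4745 = 41.09 mg/L.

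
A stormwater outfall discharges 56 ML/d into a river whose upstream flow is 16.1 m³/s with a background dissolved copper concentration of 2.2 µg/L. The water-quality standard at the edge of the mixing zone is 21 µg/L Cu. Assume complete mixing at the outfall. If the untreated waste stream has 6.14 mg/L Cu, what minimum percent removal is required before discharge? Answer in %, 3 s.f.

56 ML/d = 0.6481 m³/s.
2.2 µg/L = 0.0022 mg/L.
21 µg/L = 0.021 mg/L.
Mass balance: 0.021·16.75 = 0.6481·Cₑ + 16.1·0.0022.
Cₑ = (0.3517 − 0.03542) / 0.6481 = 0.488 mg/L.
Required removal = 1 − 0.488/6.14 = 92.05 %.

92.1 %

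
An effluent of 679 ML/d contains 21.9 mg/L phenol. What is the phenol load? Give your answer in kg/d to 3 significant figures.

679 ML/d = 7.859 m³/s.
Mass flux = Q·C = 7.859 m³/s × 21.9 g/m³ = 172.1 g/s.
= 172.1 g/s × 86.4 = 1.487e+04 kg/d.

14900 kg/d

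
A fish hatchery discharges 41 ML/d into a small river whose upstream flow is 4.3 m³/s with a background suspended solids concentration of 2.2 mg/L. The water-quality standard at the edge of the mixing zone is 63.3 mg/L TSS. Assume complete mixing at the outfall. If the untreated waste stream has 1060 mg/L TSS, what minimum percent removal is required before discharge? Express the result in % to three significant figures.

41.8 %

41 ML/d = 0.4745 m³/s.
Mass balance: 63.3·4.775 = 0.4745·Cₑ + 4.3·2.2.
Cₑ = (302.2 − 9.46) / 0.4745 = 617 mg/L.
Required removal = 1 − 617/1060 = 41.8 %.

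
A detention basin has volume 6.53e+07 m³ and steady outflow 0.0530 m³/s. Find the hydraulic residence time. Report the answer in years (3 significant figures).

39.0 yr

Q = 0.0530 m³/s × 3.156e+07 s/yr = 1.673e+06 m³/yr.
Hydraulic residence time τ = V/Q = 6.53e+07/1.673e+06 = 39.04 yr.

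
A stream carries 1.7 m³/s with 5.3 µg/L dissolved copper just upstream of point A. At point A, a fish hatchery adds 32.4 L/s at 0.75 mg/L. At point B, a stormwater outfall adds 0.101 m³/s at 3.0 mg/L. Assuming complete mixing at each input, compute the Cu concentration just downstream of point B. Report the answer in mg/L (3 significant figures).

5.3 µg/L = 0.0053 mg/L.
32.4 L/s = 0.0324 m³/s.
After input A: C = (1.7·0.0053 + 0.0324·0.75) / 1.732 = 0.01923 mg/L.
After input B: C = (1.732·0.01923 + 0.101·3) / 1.833 = 0.1834 mg/L.

0.183 mg/L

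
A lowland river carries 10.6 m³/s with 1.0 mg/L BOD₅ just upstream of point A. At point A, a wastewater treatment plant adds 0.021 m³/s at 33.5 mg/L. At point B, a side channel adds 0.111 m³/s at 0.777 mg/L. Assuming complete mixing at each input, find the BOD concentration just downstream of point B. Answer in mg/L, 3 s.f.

After input A: C = (10.6·1 + 0.021·33.5) / 10.62 = 1.064 mg/L.
After input B: C = (10.62·1.064 + 0.111·0.777) / 10.73 = 1.061 mg/L.

1.06 mg/L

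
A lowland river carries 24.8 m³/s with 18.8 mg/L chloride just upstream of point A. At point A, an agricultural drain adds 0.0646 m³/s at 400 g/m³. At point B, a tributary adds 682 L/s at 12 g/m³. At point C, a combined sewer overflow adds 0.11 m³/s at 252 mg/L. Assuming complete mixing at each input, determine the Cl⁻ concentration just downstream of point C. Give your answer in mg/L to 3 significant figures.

After input A: C = (24.8·18.8 + 0.0646·400) / 24.86 = 19.79 mg/L.
682 L/s = 0.682 m³/s.
After input B: C = (24.86·19.79 + 0.682·12) / 25.55 = 19.58 mg/L.
After input C: C = (25.55·19.58 + 0.11·252) / 25.66 = 20.58 mg/L.

20.6 mg/L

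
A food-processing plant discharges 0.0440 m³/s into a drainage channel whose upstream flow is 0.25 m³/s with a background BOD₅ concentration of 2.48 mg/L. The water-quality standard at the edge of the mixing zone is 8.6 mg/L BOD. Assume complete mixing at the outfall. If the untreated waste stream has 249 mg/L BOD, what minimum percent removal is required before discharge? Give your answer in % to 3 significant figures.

82.6 %

Mass balance: 8.6·0.294 = 0.044·Cₑ + 0.25·2.48.
Cₑ = (2.528 − 0.62) / 0.044 = 43.37 mg/L.
Required removal = 1 − 43.37/249 = 82.58 %.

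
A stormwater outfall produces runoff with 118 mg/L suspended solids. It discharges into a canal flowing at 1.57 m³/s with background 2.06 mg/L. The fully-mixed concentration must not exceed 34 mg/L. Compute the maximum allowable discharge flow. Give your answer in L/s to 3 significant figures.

597 L/s

Mass balance at complete mixing: C_std·(Q_w + Q_r) = Q_w·C_e + Q_r·C_b.
Rearranging, Q_w = Q_r·(C_std − C_b)/(C_e − C_std) = 1.57·(34 − 2.06) / (118 − 34) = 0.597 m³/s.
= 597 L/s.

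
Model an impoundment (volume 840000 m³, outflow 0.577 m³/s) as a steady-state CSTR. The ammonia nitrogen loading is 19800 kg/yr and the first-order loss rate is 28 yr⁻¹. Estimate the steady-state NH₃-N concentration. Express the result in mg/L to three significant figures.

0.474 mg/L

Outflow Q = 0.577 m³/s × 3.156e+07 s/yr = 1.821e+07 m³/yr.
Steady-state CSTR mass balance: W = Q·C + k·V·C, so C = W/(Q + kV).
Q + kV = 1.821e+07 + 28·840000 = 4.173e+07 m³/yr.
C = 19800/4.173e+07 = 0.0004745 kg/m³ = 0.4745 mg/L.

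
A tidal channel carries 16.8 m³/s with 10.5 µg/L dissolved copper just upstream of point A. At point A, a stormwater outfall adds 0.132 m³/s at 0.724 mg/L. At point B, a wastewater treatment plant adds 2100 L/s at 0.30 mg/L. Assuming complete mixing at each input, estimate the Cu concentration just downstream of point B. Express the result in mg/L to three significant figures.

10.5 µg/L = 0.0105 mg/L.
After input A: C = (16.8·0.0105 + 0.132·0.724) / 16.93 = 0.01606 mg/L.
2100 L/s = 2.1 m³/s.
After input B: C = (16.93·0.01606 + 2.1·0.3) / 19.03 = 0.04739 mg/L.

0.0474 mg/L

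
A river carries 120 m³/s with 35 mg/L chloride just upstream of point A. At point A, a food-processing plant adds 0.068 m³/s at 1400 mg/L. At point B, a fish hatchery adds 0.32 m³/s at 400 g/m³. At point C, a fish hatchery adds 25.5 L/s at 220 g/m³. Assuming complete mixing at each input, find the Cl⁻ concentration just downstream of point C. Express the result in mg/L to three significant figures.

After input A: C = (120·35 + 0.068·1400) / 120.1 = 35.77 mg/L.
After input B: C = (120.1·35.77 + 0.32·400) / 120.4 = 36.74 mg/L.
25.5 L/s = 0.0255 m³/s.
After input C: C = (120.4·36.74 + 0.0255·220) / 120.4 = 36.78 mg/L.

36.8 mg/L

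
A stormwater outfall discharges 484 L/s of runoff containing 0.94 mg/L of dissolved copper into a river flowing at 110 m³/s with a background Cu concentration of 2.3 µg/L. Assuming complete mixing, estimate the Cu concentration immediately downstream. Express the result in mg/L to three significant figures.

0.00641 mg/L

484 L/s = 0.484 m³/s.
2.3 µg/L = 0.0023 mg/L.
Flow-weighted mixing gives C = (0.484·0.94 + 110·0.0023) / (0.484 + 110) = 0.708/110.5 = 0.006408 mg/L.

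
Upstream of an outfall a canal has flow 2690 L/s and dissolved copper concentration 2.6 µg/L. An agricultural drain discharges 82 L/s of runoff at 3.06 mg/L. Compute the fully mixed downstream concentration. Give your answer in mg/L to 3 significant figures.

82 L/s = 0.082 m³/s.
2690 L/s = 2.69 m³/s.
2.6 µg/L = 0.0026 mg/L.
Conservation of mass across the mixing zone: C = (0.082·3.06 + 2.69·0.0026) / (0.082 + 2.69) = 0.2579/2.772 = 0.09304 mg/L.

0.0930 mg/L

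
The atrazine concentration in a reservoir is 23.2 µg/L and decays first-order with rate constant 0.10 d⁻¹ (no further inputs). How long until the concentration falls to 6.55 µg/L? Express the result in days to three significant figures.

t = ln(C₀/C)/k = ln(23.2/6.55)/0.10 = 1.265/0.10 = 12.65 d.

12.6 d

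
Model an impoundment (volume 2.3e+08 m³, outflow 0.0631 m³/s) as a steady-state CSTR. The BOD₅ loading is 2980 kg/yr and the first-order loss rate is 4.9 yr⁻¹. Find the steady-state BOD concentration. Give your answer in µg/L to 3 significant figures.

2.64 µg/L

Outflow Q = 0.0631 m³/s × 3.156e+07 s/yr = 1.991e+06 m³/yr.
Steady-state CSTR mass balance: W = Q·C + k·V·C, so C = W/(Q + kV).
Q + kV = 1.991e+06 + 4.9·2.3e+08 = 1.129e+09 m³/yr.
C = 2980/1.129e+09 = 2.64e-06 kg/m³ = 0.00264 mg/L = 2.64 µg/L.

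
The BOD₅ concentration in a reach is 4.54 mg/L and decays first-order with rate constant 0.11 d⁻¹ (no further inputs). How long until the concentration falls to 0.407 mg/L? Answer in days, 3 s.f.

t = ln(C₀/C)/k = ln(4.54/0.407)/0.11 = 2.412/0.11 = 21.93 d.

21.9 d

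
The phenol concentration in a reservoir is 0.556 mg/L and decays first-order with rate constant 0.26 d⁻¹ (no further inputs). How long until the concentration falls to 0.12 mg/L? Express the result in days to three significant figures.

5.90 d

t = ln(C₀/C)/k = ln(0.556/0.12)/0.26 = 1.533/0.26 = 5.897 d.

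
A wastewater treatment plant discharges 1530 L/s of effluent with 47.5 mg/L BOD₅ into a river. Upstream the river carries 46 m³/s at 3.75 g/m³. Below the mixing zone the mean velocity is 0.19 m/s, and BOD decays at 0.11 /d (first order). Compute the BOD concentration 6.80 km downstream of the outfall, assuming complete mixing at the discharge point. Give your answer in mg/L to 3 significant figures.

1530 L/s = 1.53 m³/s.
After complete mixing, C₀ = (1.53·47.5 + 46·3.75) / 47.53 = 5.158 mg/L.
Travel time t = 6800 m / 0.19 m/s = 3.579e+04 s = 0.4142 d.
C = 5.158·exp(−0.11·0.4142) = 5.158·0.9555 = 4.929 mg/L.

4.93 mg/L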